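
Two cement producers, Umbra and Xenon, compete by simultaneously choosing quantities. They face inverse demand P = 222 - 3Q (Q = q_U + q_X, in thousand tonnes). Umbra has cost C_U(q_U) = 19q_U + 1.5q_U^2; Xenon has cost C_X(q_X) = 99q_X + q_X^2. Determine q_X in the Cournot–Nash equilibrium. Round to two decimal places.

7.90

Umbra's profit: π_U = (222 - 3Q)q_U - (19q_U + (3/2)q_U²). Setting ∂π_U/∂q_U = 0: 203 - 9q_U - 3(q_X) = 0.
Xenon's profit: π_X = (222 - 3Q)q_X - (99q_X + q_X²). Setting ∂π_X/∂q_X = 0: 123 - 8q_X - 3(q_U) = 0.
Rearranging gives the reaction functions q_U = (203 - 3q_X)/9 and q_X = (123 - 3q_U)/8.
Solving the pair: q_U = 1255/63, q_X = 166/21.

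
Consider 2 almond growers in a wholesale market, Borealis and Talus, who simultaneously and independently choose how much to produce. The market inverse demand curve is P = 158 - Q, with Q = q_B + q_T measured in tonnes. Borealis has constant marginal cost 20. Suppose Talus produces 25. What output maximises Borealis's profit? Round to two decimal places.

With the rival's output fixed at 25, Borealis's profit is π_B = (158 - 25 - q_B)q_B - (20q_B) = (133 - q_B)q_B - (20q_B).
∂π_B/∂q_B = 113 - 2q_B = 0, so q_B = 113/2.

56.50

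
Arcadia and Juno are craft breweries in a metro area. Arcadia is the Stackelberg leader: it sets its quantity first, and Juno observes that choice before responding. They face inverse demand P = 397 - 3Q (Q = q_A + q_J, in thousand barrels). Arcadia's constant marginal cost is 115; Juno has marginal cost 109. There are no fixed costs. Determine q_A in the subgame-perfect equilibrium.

46

The follower Juno best-responds to any q_A: π_J = (397 - 3Q)q_J - 109q_J.
∂π_J/∂q_J = 288 - 3q_A - 6q_J = 0 gives the reaction function q_J = (288 - 3q_A)/6.
Arcadia substitutes q_J(q_A) into its own profit: π_A = q_A(397 - 3q_A - (288 - 3q_A)/2) - 115q_A = (253 - (3/2)q_A)q_A - 115q_A.
Leader FOC: 138 - 3q_A = 0, so q_A = 46.
Then q_J = (288 - 3·46)/6 = 25.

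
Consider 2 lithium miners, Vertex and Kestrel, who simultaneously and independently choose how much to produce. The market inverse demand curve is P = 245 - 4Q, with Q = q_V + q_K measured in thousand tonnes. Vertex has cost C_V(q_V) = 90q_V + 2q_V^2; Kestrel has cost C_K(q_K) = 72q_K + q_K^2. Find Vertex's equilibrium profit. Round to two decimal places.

Vertex's profit: π_V = (245 - 4Q)q_V - (90q_V + 2q_V²). Setting ∂π_V/∂q_V = 0: 155 - 12q_V - 4(q_K) = 0.
Kestrel's first-order condition: 173 - 10q_K - 4(q_V) = 0.
Best responses: q_V = (155 - 4q_K)/12, q_K = (173 - 4q_V)/10.
Solving the pair: q_V = 33/4, q_K = 14.
Price P = 245 - 4·(89/4) = 156.
Vertex's profit: 156·(33/4) - 90·(33/4) - 2(33/4)² = 408.3750.

408.38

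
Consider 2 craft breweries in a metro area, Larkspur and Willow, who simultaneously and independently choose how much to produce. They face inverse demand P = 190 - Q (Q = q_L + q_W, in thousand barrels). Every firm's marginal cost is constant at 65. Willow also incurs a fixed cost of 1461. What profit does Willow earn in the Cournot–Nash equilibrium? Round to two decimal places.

275.11

A representative firm's profit is π_i = q_i(190 - Q) - 65q_i.
Setting ∂π_i/∂q_i = 0 with rivals' quantities fixed: 125 - 2q_i - q_j = 0.
By symmetry each firm produces the same amount; substituting q_j = q_i yields q_i = 125/3.
Price P = 190 - 250/3 = 320/3.
Willow's profit: (320/3 - 65)·(125/3) - 1461 = 275.1111.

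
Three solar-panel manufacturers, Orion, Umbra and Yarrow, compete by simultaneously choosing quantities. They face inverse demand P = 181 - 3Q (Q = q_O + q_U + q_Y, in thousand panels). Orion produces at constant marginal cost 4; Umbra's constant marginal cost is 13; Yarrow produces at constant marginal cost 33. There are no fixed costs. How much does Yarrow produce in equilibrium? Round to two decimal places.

8.25

Orion's profit: π_O = (181 - 3Q)q_O - (4q_O). Setting ∂π_O/∂q_O = 0: 177 - 6q_O - 3(q_U + q_Y) = 0.
Umbra's profit: π_U = (181 - 3Q)q_U - (13q_U). Setting ∂π_U/∂q_U = 0: 168 - 6q_U - 3(q_O + q_Y) = 0.
Yarrow's profit: π_Y = (181 - 3Q)q_Y - (33q_Y). Setting ∂π_Y/∂q_Y = 0: 148 - 6q_Y - 3(q_O + q_U) = 0.
Summing all 3 equations gives 493 − 12Q = 0, hence Q = 493/12.
Back-substituting: q_O = (177 − 493/4)/3 = 215/12, q_U = (168 − 493/4)/3 = 179/12, q_Y = (148 − 493/4)/3 = 33/4.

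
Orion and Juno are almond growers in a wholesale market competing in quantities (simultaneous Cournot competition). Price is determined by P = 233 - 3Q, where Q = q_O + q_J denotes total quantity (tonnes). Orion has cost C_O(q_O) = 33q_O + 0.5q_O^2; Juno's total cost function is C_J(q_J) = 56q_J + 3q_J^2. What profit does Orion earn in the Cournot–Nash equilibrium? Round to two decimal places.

2173.52

Orion's profit: π_O = (233 - 3Q)q_O - (33q_O + (1/2)q_O²). Setting ∂π_O/∂q_O = 0: 200 - 7q_O - 3(q_J) = 0.
Juno's profit: π_J = (233 - 3Q)q_J - (56q_J + 3q_J²). Setting ∂π_J/∂q_J = 0: 177 - 12q_J - 3(q_O) = 0.
Rearranging gives the reaction functions q_O = (200 - 3q_J)/7 and q_J = (177 - 3q_O)/12.
Solving the pair: q_O = 623/25, q_J = 213/25.
Price P = 233 - 3·(836/25) = 132.6800.
Orion's profit: 132.6800·(623/25) - 33·(623/25) - (1/2)(623/25)² = 2173.5224.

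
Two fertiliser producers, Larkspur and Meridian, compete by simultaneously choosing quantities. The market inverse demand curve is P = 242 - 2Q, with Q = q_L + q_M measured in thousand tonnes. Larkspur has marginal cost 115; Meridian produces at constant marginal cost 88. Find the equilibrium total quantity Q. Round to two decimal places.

Larkspur's profit: π_L = (242 - 2Q)q_L - (115q_L). Setting ∂π_L/∂q_L = 0: 127 - 4q_L - 2(q_M) = 0.
Meridian's profit: π_M = (242 - 2Q)q_M - (88q_M). Setting ∂π_M/∂q_M = 0: 154 - 4q_M - 2(q_L) = 0.
So q_L = (127 - 2q_M)/4 and q_M = (154 - 2q_L)/4.
Substituting one into the other gives q_L = 50/3 and q_M = 181/6.
Total output Q = 50/3 + 181/6 = 281/6.

46.83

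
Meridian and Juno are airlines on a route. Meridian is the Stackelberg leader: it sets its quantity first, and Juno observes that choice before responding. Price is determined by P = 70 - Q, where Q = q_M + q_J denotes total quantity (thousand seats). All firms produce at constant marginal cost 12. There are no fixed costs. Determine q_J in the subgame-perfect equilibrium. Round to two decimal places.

Solve by backward induction. Given q_M, the follower Juno maximises π_J = (70 - q_M - q_J)q_J - 12q_J.
∂π_J/∂q_J = 58 - q_M - 2q_J = 0 gives the reaction function q_J = (58 - q_M)/2.
The leader anticipates this reaction. Substituting into P = 70 - Q gives P = 41 - (1/2)q_M, so π_M = (41 - (1/2)q_M)q_M - 12q_M.
The leader's first-order condition 29 - q_M = 0 yields q_M = 29.
Then q_J = (58 - 29)/2 = 29/2.

14.50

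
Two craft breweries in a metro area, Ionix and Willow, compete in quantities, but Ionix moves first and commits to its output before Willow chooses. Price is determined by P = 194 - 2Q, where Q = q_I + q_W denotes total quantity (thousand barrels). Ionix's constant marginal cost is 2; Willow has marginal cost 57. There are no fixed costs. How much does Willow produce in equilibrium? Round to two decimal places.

The follower Willow best-responds to any q_I: π_W = (194 - 2Q)q_W - 57q_W.
Setting the follower's marginal profit to zero, 137 - 2q_I - 4q_W = 0, i.e. q_W = (137 - 2q_I)/4.
Ionix substitutes q_W(q_I) into its own profit: π_I = q_I(194 - 2q_I - (137 - 2q_I)/2) - 2q_I = (251/2 - q_I)q_I - 2q_I.
Leader FOC: 247/2 - 2q_I = 0, so q_I = 247/4.
Then q_W = (137 - 2·(247/4))/4 = 27/8.

3.38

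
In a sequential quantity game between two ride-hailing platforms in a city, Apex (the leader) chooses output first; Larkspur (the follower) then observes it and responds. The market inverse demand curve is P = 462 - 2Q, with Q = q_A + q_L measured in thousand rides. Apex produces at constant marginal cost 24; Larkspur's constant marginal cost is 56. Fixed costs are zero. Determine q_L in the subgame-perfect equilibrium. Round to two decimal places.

42.75

Solve by backward induction. Given q_A, the follower Larkspur maximises π_L = (462 - 2q_A - 2q_L)q_L - 56q_L.
Setting the follower's marginal profit to zero, 406 - 2q_A - 4q_L = 0, i.e. q_L = (406 - 2q_A)/4.
The leader anticipates this reaction. Substituting into P = 462 - 2Q gives P = 259 - q_A, so π_A = (259 - q_A)q_A - 24q_A.
The leader's first-order condition 235 - 2q_A = 0 yields q_A = 235/2.
Then q_L = (406 - 2·(235/2))/4 = 171/4.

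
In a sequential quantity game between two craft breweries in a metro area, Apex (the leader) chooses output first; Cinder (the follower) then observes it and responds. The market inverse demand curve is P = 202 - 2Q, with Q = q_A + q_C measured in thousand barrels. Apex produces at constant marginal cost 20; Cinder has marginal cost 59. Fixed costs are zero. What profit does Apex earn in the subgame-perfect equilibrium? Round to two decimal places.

The follower Cinder best-responds to any q_A: π_C = (202 - 2Q)q_C - 59q_C.
∂π_C/∂q_C = 143 - 2q_A - 4q_C = 0 gives the reaction function q_C = (143 - 2q_A)/4.
The leader anticipates this reaction. Substituting into P = 202 - 2Q gives P = 261/2 - q_A, so π_A = (261/2 - q_A)q_A - 20q_A.
Maximising: ∂π_A/∂q_A = 221/2 - 2q_A = 0, giving q_A = 221/4.
Then q_C = (143 - 2·(221/4))/4 = 65/8.
Price P = 202 - 2·(507/8) = 301/4.
Apex's profit: (301/4 - 20)·(221/4) = 3052.5625.

3052.56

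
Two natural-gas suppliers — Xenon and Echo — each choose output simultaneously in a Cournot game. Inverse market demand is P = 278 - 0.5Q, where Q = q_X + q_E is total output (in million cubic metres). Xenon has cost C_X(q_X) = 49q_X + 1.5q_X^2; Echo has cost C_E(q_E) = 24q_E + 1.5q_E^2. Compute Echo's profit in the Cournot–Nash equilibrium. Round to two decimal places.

Xenon's profit: π_X = (278 - 0.5Q)q_X - (49q_X + (3/2)q_X²). Setting ∂π_X/∂q_X = 0: 229 - 4q_X - (1/2)(q_E) = 0.
Echo's first-order condition: 254 - 4q_E - (1/2)(q_X) = 0.
Best responses: q_X = (229 - (1/2)q_E)/4, q_E = (254 - (1/2)q_X)/4.
Solving the pair: q_X = 1052/21, q_E = 1202/21.
Price P = 278 - (1/2)·(322/3) = 673/3.
Echo's profit: (673/3)·(1202/21) - 24·(1202/21) - (3/2)(1202/21)² = 6552.3991.

6552.40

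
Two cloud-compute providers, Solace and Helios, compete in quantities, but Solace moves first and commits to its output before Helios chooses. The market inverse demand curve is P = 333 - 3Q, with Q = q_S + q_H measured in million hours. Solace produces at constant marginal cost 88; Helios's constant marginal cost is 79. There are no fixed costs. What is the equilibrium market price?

The follower Helios best-responds to any q_S: π_H = (333 - 3Q)q_H - 79q_H.
Setting the follower's marginal profit to zero, 254 - 3q_S - 6q_H = 0, i.e. q_H = (254 - 3q_S)/6.
Solace substitutes q_H(q_S) into its own profit: π_S = q_S(333 - 3q_S - (254 - 3q_S)/2) - 88q_S = (206 - (3/2)q_S)q_S - 88q_S.
The leader's first-order condition 118 - 3q_S = 0 yields q_S = 118/3.
Then q_H = (254 - 3·(118/3))/6 = 68/3.
Total output Q = 62, so price P = 333 - 3·62 = 147.

147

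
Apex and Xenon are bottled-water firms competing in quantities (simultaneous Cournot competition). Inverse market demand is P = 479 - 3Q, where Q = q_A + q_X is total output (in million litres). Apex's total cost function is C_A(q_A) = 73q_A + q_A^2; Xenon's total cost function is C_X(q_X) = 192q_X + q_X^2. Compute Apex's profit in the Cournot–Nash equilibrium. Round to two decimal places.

7534.24

Apex's profit: π_A = (479 - 3Q)q_A - (73q_A + q_A²). Setting ∂π_A/∂q_A = 0: 406 - 8q_A - 3(q_X) = 0.
Xenon's profit: π_X = (479 - 3Q)q_X - (192q_X + q_X²). Setting ∂π_X/∂q_X = 0: 287 - 8q_X - 3(q_A) = 0.
Best responses: q_A = (406 - 3q_X)/8, q_X = (287 - 3q_A)/8.
Substituting one into the other gives q_A = 217/5 and q_X = 98/5.
Price P = 479 - 3·63 = 290.
Apex's profit: 290·(217/5) - 73·(217/5) - (217/5)² = 7534.2400.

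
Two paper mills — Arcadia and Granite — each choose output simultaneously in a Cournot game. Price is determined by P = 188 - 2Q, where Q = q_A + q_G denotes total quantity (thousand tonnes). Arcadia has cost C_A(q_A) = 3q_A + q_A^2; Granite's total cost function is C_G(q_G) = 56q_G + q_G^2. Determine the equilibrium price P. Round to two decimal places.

Arcadia's profit: π_A = (188 - 2Q)q_A - (3q_A + q_A²). Setting ∂π_A/∂q_A = 0: 185 - 6q_A - 2(q_G) = 0.
Granite's profit: π_G = (188 - 2Q)q_G - (56q_G + q_G²). Setting ∂π_G/∂q_G = 0: 132 - 6q_G - 2(q_A) = 0.
So q_A = (185 - 2q_G)/6 and q_G = (132 - 2q_A)/6.
Solving the pair: q_A = 423/16, q_G = 211/16.
Total output Q = 317/8, so price P = 188 - 2·(317/8) = 435/4.

108.75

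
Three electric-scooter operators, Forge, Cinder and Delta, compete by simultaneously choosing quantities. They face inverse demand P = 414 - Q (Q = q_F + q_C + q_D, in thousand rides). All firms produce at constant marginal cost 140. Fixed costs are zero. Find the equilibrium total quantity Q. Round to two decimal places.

205.50

Each firm earns π_i = (414 - Q)q_i - 140q_i.
First-order condition (treating rivals' output as given): 274 - 2q_i - Σ_{j≠i} q_j = 0.
With identical firms every q_j equals q_i, so Σ_{j≠i} q_j = 2q_i and 274 = 4q_i, giving q_i = 137/2.
Total output Q = 137/2 + 137/2 + 137/2 = 411/2.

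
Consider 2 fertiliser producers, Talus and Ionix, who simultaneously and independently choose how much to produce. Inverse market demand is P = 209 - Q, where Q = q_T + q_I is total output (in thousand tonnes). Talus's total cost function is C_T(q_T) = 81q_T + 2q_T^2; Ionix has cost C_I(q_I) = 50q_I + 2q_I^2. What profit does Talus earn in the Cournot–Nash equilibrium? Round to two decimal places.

Talus's profit: π_T = (209 - Q)q_T - (81q_T + 2q_T²). Setting ∂π_T/∂q_T = 0: 128 - 6q_T - (q_I) = 0.
Ionix's first-order condition: 159 - 6q_I - (q_T) = 0.
Best responses: q_T = (128 - q_I)/6, q_I = (159 - q_T)/6.
Solving the pair: q_T = 87/5, q_I = 118/5.
Price P = 209 - 41 = 168.
Talus's profit: 168·(87/5) - 81·(87/5) - 2(87/5)² = 908.2800.

908.28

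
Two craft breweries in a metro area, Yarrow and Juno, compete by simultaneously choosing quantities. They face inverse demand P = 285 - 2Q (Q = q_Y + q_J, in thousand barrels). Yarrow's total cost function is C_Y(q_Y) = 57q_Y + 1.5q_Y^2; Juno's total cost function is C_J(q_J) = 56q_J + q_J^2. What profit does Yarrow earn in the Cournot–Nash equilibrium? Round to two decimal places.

2007.17

Yarrow's profit: π_Y = (285 - 2Q)q_Y - (57q_Y + (3/2)q_Y²). Setting ∂π_Y/∂q_Y = 0: 228 - 7q_Y - 2(q_J) = 0.
Juno's profit: π_J = (285 - 2Q)q_J - (56q_J + q_J²). Setting ∂π_J/∂q_J = 0: 229 - 6q_J - 2(q_Y) = 0.
Best responses: q_Y = (228 - 2q_J)/7, q_J = (229 - 2q_Y)/6.
Solving the pair: q_Y = 455/19, q_J = 1147/38.
Price P = 285 - 2·54.1316 = 176.7368.
Yarrow's profit: 176.7368·(455/19) - 57·(455/19) - (3/2)(455/19)² = 2007.1676.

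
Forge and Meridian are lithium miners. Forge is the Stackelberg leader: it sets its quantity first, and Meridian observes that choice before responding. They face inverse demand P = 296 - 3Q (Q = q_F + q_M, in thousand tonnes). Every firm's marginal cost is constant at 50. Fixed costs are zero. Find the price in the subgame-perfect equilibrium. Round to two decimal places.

The follower Meridian best-responds to any q_F: π_M = (296 - 3Q)q_M - 50q_M.
Follower FOC: 246 - 3q_F - 6q_M = 0, so q_M(q_F) = (246 - 3q_F)/6.
The leader anticipates this reaction. Substituting into P = 296 - 3Q gives P = 173 - (3/2)q_F, so π_F = (173 - (3/2)q_F)q_F - 50q_F.
Maximising: ∂π_F/∂q_F = 123 - 3q_F = 0, giving q_F = 41.
Then q_M = (246 - 3·41)/6 = 41/2.
Total output Q = 123/2, so price P = 296 - 3·(123/2) = 223/2.

111.50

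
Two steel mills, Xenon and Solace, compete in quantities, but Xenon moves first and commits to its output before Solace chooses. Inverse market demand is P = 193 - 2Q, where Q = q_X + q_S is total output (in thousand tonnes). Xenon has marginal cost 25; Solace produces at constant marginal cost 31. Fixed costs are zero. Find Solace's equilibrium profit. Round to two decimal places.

703.13

The follower Solace best-responds to any q_X: π_S = (193 - 2Q)q_S - 31q_S.
Setting the follower's marginal profit to zero, 162 - 2q_X - 4q_S = 0, i.e. q_S = (162 - 2q_X)/4.
The leader anticipates this reaction. Substituting into P = 193 - 2Q gives P = 112 - q_X, so π_X = (112 - q_X)q_X - 25q_X.
Leader FOC: 87 - 2q_X = 0, so q_X = 87/2.
Then q_S = (162 - 2·(87/2))/4 = 75/4.
Price P = 193 - 2·(249/4) = 137/2.
Solace's profit: (137/2 - 31)·(75/4) = 703.1250.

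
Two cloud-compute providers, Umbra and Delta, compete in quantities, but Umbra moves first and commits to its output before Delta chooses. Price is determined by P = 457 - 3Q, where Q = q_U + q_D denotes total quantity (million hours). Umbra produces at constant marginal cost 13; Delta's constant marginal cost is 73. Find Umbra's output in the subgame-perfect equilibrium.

Solve by backward induction. Given q_U, the follower Delta maximises π_D = (457 - 3q_U - 3q_D)q_D - 73q_D.
∂π_D/∂q_D = 384 - 3q_U - 6q_D = 0 gives the reaction function q_D = (384 - 3q_U)/6.
Umbra substitutes q_D(q_U) into its own profit: π_U = q_U(457 - 3q_U - (384 - 3q_U)/2) - 13q_U = (265 - (3/2)q_U)q_U - 13q_U.
The leader's first-order condition 252 - 3q_U = 0 yields q_U = 84.
Then q_D = (384 - 3·84)/6 = 22.

84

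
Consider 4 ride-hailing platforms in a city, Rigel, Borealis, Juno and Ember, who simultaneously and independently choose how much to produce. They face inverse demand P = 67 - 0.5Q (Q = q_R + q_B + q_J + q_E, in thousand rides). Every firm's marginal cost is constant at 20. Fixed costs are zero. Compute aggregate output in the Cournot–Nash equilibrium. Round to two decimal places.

75.20

Each firm earns π_i = (67 - 0.5Q)q_i - 20q_i.
Setting ∂π_i/∂q_i = 0 with rivals' quantities fixed: 47 - q_i - (1/2)·Σ_{j≠i} q_j = 0.
By symmetry each firm produces the same amount; substituting Σ_{j≠i} q_j = 3q_i yields q_i = 47/(5/2) = 94/5.
Total output Q = 94/5 + 94/5 + 94/5 + 94/5 = 376/5.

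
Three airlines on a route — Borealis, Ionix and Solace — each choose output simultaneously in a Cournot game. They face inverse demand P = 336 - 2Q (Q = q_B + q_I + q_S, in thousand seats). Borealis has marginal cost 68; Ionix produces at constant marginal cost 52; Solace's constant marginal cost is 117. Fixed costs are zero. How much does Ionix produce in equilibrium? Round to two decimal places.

45.63

Borealis's profit: π_B = (336 - 2Q)q_B - (68q_B). Setting ∂π_B/∂q_B = 0: 268 - 4q_B - 2(q_I + q_S) = 0.
Ionix's first-order condition: 284 - 4q_I - 2(q_B + q_S) = 0.
Solace's profit: π_S = (336 - 2Q)q_S - (117q_S). Setting ∂π_S/∂q_S = 0: 219 - 4q_S - 2(q_B + q_I) = 0.
Adding the 3 conditions: 771 − 4Q − 4Q = 0, i.e. Q = 771/8.
Back-substituting: q_B = (268 − 771/4)/2 = 301/8, q_I = (284 − 771/4)/2 = 365/8, q_S = (219 − 771/4)/2 = 105/8.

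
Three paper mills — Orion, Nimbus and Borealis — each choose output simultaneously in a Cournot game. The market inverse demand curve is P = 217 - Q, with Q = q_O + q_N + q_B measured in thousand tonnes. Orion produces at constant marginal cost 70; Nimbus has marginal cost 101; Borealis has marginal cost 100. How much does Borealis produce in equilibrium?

Orion's profit: π_O = (217 - Q)q_O - (70q_O). Setting ∂π_O/∂q_O = 0: 147 - 2q_O - (q_N + q_B) = 0.
Nimbus's profit: π_N = (217 - Q)q_N - (101q_N). Setting ∂π_N/∂q_N = 0: 116 - 2q_N - (q_O + q_B) = 0.
Borealis's first-order condition: 117 - 2q_B - (q_O + q_N) = 0.
Adding the 3 first-order conditions: 380 − 4Q = 0, so Q = 95.
Back-substituting: q_O = (147 − 95) = 52, q_N = (116 − 95) = 21, q_B = (117 − 95) = 22.

22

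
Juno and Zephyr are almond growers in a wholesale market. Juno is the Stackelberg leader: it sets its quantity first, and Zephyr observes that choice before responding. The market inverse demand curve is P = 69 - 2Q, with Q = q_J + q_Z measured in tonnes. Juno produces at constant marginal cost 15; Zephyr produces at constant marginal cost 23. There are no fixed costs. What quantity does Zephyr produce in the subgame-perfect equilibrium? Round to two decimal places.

Solve by backward induction. Given q_J, the follower Zephyr maximises π_Z = (69 - 2q_J - 2q_Z)q_Z - 23q_Z.
∂π_Z/∂q_Z = 46 - 2q_J - 4q_Z = 0 gives the reaction function q_Z = (46 - 2q_J)/4.
The leader anticipates this reaction. Substituting into P = 69 - 2Q gives P = 46 - q_J, so π_J = (46 - q_J)q_J - 15q_J.
The leader's first-order condition 31 - 2q_J = 0 yields q_J = 31/2.
Then q_Z = (46 - 2·(31/2))/4 = 15/4.

3.75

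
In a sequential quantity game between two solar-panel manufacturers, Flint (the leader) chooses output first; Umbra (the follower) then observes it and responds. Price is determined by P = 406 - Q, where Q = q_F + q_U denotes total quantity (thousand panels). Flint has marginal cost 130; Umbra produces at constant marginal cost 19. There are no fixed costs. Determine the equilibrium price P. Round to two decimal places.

171.25

Solve by backward induction. Given q_F, the follower Umbra maximises π_U = (406 - q_F - q_U)q_U - 19q_U.
Follower FOC: 387 - q_F - 2q_U = 0, so q_U(q_F) = (387 - q_F)/2.
Flint substitutes q_U(q_F) into its own profit: π_F = q_F(406 - q_F - (387 - q_F)/2) - 130q_F = (425/2 - (1/2)q_F)q_F - 130q_F.
Maximising: ∂π_F/∂q_F = 165/2 - q_F = 0, giving q_F = 165/2.
Then q_U = (387 - 165/2)/2 = 609/4.
Total output Q = 939/4, so price P = 406 - 939/4 = 685/4.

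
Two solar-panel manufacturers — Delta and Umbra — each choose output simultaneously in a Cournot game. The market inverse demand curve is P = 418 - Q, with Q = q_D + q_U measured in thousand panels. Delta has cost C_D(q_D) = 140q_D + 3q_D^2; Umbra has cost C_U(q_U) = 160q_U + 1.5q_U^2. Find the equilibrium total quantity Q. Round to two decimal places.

74.82

Delta's profit: π_D = (418 - Q)q_D - (140q_D + 3q_D²). Setting ∂π_D/∂q_D = 0: 278 - 8q_D - (q_U) = 0.
Umbra's first-order condition: 258 - 5q_U - (q_D) = 0.
Rearranging gives the reaction functions q_D = (278 - q_U)/8 and q_U = (258 - q_D)/5.
Substituting one into the other gives q_D = 1132/39 and q_U = 1786/39.
Total output Q = 1132/39 + 1786/39 = 74.8205.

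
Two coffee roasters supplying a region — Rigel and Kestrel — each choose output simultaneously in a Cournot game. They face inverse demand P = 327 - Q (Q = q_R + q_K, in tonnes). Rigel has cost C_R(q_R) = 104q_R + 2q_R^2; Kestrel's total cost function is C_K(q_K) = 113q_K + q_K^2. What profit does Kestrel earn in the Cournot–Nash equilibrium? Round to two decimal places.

4256.03

Rigel's profit: π_R = (327 - Q)q_R - (104q_R + 2q_R²). Setting ∂π_R/∂q_R = 0: 223 - 6q_R - (q_K) = 0.
Kestrel's profit: π_K = (327 - Q)q_K - (113q_K + q_K²). Setting ∂π_K/∂q_K = 0: 214 - 4q_K - (q_R) = 0.
So q_R = (223 - q_K)/6 and q_K = (214 - q_R)/4.
Substituting one into the other gives q_R = 678/23 and q_K = 1061/23.
Price P = 327 - 1739/23 = 251.3913.
Kestrel's profit: 251.3913·(1061/23) - 113·(1061/23) - (1061/23)² = 4256.0340.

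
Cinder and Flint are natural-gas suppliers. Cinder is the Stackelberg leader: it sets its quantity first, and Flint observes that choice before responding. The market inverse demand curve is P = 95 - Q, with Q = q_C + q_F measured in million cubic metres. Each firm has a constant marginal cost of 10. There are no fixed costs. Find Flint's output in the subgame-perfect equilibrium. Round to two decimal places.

Solve by backward induction. Given q_C, the follower Flint maximises π_F = (95 - q_C - q_F)q_F - 10q_F.
∂π_F/∂q_F = 85 - q_C - 2q_F = 0 gives the reaction function q_F = (85 - q_C)/2.
The leader anticipates this reaction. Substituting into P = 95 - Q gives P = 105/2 - (1/2)q_C, so π_C = (105/2 - (1/2)q_C)q_C - 10q_C.
The leader's first-order condition 85/2 - q_C = 0 yields q_C = 85/2.
Then q_F = (85 - 85/2)/2 = 85/4.

21.25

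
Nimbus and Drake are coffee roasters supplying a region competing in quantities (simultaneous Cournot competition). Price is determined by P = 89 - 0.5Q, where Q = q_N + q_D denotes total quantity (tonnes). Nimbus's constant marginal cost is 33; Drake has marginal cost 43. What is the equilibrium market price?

Nimbus's profit: π_N = (89 - 0.5Q)q_N - (33q_N). Setting ∂π_N/∂q_N = 0: 56 - q_N - (1/2)(q_D) = 0.
Drake's first-order condition: 46 - q_D - (1/2)(q_N) = 0.
Best responses: q_N = (56 - (1/2)q_D), q_D = (46 - (1/2)q_N).
Solving the pair: q_N = 44, q_D = 24.
Total output Q = 68, so price P = 89 - (1/2)·68 = 55.

55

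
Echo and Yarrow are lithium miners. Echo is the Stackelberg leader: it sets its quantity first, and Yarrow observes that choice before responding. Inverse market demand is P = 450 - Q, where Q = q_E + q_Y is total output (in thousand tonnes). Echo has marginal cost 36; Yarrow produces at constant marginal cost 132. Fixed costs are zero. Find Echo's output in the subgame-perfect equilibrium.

Solve by backward induction. Given q_E, the follower Yarrow maximises π_Y = (450 - q_E - q_Y)q_Y - 132q_Y.
Setting the follower's marginal profit to zero, 318 - q_E - 2q_Y = 0, i.e. q_Y = (318 - q_E)/2.
The leader anticipates this reaction. Substituting into P = 450 - Q gives P = 291 - (1/2)q_E, so π_E = (291 - (1/2)q_E)q_E - 36q_E.
The leader's first-order condition 255 - q_E = 0 yields q_E = 255.
Then q_Y = (318 - 255)/2 = 63/2.

255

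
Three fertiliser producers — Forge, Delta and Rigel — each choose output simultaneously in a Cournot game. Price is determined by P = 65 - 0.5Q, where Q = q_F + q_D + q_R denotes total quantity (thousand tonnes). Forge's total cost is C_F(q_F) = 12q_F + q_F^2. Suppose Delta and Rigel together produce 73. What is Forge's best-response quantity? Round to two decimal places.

5.50

With rivals' combined output fixed at 73, Forge's profit is π_F = (65 - (1/2)·73 - (1/2)q_F)q_F - (12q_F + q_F²) = (57/2 - (1/2)q_F)q_F - (12q_F + q_F²).
∂π_F/∂q_F = 33/2 - 3q_F = 0, so q_F = 11/2.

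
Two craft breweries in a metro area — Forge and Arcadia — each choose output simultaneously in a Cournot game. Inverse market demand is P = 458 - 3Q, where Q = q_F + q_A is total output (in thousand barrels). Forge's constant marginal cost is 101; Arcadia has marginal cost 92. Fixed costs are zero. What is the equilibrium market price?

Forge's profit: π_F = (458 - 3Q)q_F - (101q_F). Setting ∂π_F/∂q_F = 0: 357 - 6q_F - 3(q_A) = 0.
Arcadia's profit: π_A = (458 - 3Q)q_A - (92q_A). Setting ∂π_A/∂q_A = 0: 366 - 6q_A - 3(q_F) = 0.
So q_F = (357 - 3q_A)/6 and q_A = (366 - 3q_F)/6.
Substituting one into the other gives q_F = 116/3 and q_A = 125/3.
Total output Q = 241/3, so price P = 458 - 3·(241/3) = 217.

217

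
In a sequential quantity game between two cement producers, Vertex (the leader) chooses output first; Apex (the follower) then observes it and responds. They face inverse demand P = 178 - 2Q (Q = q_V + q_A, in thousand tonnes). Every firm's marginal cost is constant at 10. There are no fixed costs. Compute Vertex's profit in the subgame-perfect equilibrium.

1764

Solve by backward induction. Given q_V, the follower Apex maximises π_A = (178 - 2q_V - 2q_A)q_A - 10q_A.
Follower FOC: 168 - 2q_V - 4q_A = 0, so q_A(q_V) = (168 - 2q_V)/4.
Vertex substitutes q_A(q_V) into its own profit: π_V = q_V(178 - 2q_V - (168 - 2q_V)/2) - 10q_V = (94 - q_V)q_V - 10q_V.
Maximising: ∂π_V/∂q_V = 84 - 2q_V = 0, giving q_V = 42.
Then q_A = (168 - 2·42)/4 = 21.
Price P = 178 - 2·63 = 52.
Vertex's profit: (52 - 10)·42 = 1764.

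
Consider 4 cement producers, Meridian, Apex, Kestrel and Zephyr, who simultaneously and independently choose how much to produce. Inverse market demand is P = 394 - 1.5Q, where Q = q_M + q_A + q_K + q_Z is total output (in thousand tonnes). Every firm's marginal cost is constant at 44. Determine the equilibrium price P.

114

Each firm earns π_i = (394 - 1.5Q)q_i - 44q_i.
Setting ∂π_i/∂q_i = 0 with rivals' quantities fixed: 350 - 3q_i - (3/2)·Σ_{j≠i} q_j = 0.
With identical firms every q_j equals q_i, so Σ_{j≠i} q_j = 3q_i and 350 = (15/2)q_i, giving q_i = 140/3.
Total output Q = 560/3, so price P = 394 - (3/2)·(560/3) = 114.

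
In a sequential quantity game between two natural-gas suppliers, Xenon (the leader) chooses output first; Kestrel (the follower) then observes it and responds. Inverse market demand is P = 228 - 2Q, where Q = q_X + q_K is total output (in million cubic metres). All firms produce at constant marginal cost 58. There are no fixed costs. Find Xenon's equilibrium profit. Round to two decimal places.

Solve by backward induction. Given q_X, the follower Kestrel maximises π_K = (228 - 2q_X - 2q_K)q_K - 58q_K.
Setting the follower's marginal profit to zero, 170 - 2q_X - 4q_K = 0, i.e. q_K = (170 - 2q_X)/4.
The leader anticipates this reaction. Substituting into P = 228 - 2Q gives P = 143 - q_X, so π_X = (143 - q_X)q_X - 58q_X.
The leader's first-order condition 85 - 2q_X = 0 yields q_X = 85/2.
Then q_K = (170 - 2·(85/2))/4 = 85/4.
Price P = 228 - 2·(255/4) = 201/2.
Xenon's profit: (201/2 - 58)·(85/2) = 1806.2500.

1806.25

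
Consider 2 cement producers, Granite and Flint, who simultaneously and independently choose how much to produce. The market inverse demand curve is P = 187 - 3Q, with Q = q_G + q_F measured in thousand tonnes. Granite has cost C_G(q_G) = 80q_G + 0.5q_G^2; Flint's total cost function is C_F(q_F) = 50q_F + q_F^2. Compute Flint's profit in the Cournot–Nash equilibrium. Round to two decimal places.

737.06

Granite's profit: π_G = (187 - 3Q)q_G - (80q_G + (1/2)q_G²). Setting ∂π_G/∂q_G = 0: 107 - 7q_G - 3(q_F) = 0.
Flint's profit: π_F = (187 - 3Q)q_F - (50q_F + q_F²). Setting ∂π_F/∂q_F = 0: 137 - 8q_F - 3(q_G) = 0.
Rearranging gives the reaction functions q_G = (107 - 3q_F)/7 and q_F = (137 - 3q_G)/8.
Solving the pair: q_G = 445/47, q_F = 638/47.
Price P = 187 - 3·(1083/47) = 117.8723.
Flint's profit: 117.8723·(638/47) - 50·(638/47) - (638/47)² = 737.0647.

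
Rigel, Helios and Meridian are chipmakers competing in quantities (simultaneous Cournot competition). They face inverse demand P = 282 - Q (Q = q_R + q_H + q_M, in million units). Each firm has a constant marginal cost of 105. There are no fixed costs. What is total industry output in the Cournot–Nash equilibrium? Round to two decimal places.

Each firm earns π_i = (282 - Q)q_i - 105q_i.
First-order condition (treating rivals' output as given): 177 - 2q_i - Σ_{j≠i} q_j = 0.
By symmetry each firm produces the same amount; substituting Σ_{j≠i} q_j = 2q_i yields q_i = 177/4.
Total output Q = 177/4 + 177/4 + 177/4 = 531/4.

132.75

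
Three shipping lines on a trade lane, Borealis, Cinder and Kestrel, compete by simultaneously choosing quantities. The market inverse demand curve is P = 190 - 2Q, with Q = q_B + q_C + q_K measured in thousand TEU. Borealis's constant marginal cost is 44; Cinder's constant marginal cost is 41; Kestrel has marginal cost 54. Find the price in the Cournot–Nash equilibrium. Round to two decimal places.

82.25

Borealis's profit: π_B = (190 - 2Q)q_B - (44q_B). Setting ∂π_B/∂q_B = 0: 146 - 4q_B - 2(q_C + q_K) = 0.
Cinder's profit: π_C = (190 - 2Q)q_C - (41q_C). Setting ∂π_C/∂q_C = 0: 149 - 4q_C - 2(q_B + q_K) = 0.
Kestrel's profit: π_K = (190 - 2Q)q_K - (54q_K). Setting ∂π_K/∂q_K = 0: 136 - 4q_K - 2(q_B + q_C) = 0.
Adding the 3 conditions: 431 − 4Q − 4Q = 0, i.e. Q = 431/8.
Back-substituting: q_B = (146 − 431/4)/2 = 153/8, q_C = (149 − 431/4)/2 = 165/8, q_K = (136 − 431/4)/2 = 113/8.
Total output Q = 431/8, so price P = 190 - 2·(431/8) = 329/4.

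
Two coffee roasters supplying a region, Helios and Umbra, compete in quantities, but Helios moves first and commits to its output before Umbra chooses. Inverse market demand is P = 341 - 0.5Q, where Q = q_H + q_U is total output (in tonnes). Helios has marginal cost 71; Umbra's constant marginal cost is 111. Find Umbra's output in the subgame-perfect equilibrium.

The follower Umbra best-responds to any q_H: π_U = (341 - 0.5Q)q_U - 111q_U.
Follower FOC: 230 - (1/2)q_H - q_U = 0, so q_U(q_H) = (230 - (1/2)q_H).
Helios substitutes q_U(q_H) into its own profit: π_H = q_H(341 - (1/2)q_H - (230 - (1/2)q_H)/2) - 71q_H = (226 - (1/4)q_H)q_H - 71q_H.
Leader FOC: 155 - (1/2)q_H = 0, so q_H = 310.
Then q_U = (230 - (1/2)·310) = 75.

75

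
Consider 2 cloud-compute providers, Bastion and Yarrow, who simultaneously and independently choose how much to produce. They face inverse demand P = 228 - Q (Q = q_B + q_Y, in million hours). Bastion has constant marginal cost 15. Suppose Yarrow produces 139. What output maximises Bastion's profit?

37

With the rival's output fixed at 139, Bastion's profit is π_B = (228 - 139 - q_B)q_B - (15q_B) = (89 - q_B)q_B - (15q_B).
∂π_B/∂q_B = 74 - 2q_B = 0, so q_B = 37.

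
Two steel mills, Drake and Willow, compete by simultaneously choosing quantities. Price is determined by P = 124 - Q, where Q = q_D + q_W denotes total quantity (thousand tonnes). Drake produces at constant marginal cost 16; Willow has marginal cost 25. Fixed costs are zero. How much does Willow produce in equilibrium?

30

Drake's profit: π_D = (124 - Q)q_D - (16q_D). Setting ∂π_D/∂q_D = 0: 108 - 2q_D - (q_W) = 0.
Willow's profit: π_W = (124 - Q)q_W - (25q_W). Setting ∂π_W/∂q_W = 0: 99 - 2q_W - (q_D) = 0.
Rearranging gives the reaction functions q_D = (108 - q_W)/2 and q_W = (99 - q_D)/2.
Solving the pair: q_D = 39, q_W = 30.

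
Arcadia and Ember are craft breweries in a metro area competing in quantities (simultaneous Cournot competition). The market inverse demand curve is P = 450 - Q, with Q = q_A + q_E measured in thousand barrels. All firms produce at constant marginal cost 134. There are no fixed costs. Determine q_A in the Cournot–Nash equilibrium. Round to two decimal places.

A representative firm's profit is π_i = q_i(450 - Q) - 134q_i.
First-order condition (treating rivals' output as given): 316 - 2q_i - q_j = 0.
With identical firms every q_j equals q_i, so q_j = q_i and 316 = 3q_i, giving q_i = 316/3.

105.33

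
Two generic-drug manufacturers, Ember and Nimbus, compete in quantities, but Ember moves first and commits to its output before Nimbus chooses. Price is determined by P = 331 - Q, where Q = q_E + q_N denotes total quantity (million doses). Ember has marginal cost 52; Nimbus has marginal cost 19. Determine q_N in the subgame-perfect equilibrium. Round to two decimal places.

The follower Nimbus best-responds to any q_E: π_N = (331 - Q)q_N - 19q_N.
Setting the follower's marginal profit to zero, 312 - q_E - 2q_N = 0, i.e. q_N = (312 - q_E)/2.
Ember substitutes q_N(q_E) into its own profit: π_E = q_E(331 - q_E - (312 - q_E)/2) - 52q_E = (175 - (1/2)q_E)q_E - 52q_E.
Maximising: ∂π_E/∂q_E = 123 - q_E = 0, giving q_E = 123.
Then q_N = (312 - 123)/2 = 189/2.

94.50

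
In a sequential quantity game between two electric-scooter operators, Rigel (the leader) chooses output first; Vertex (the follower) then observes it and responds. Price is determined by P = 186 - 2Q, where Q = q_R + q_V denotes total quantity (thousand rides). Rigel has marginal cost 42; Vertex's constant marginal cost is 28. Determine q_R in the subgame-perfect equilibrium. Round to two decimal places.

Solve by backward induction. Given q_R, the follower Vertex maximises π_V = (186 - 2q_R - 2q_V)q_V - 28q_V.
∂π_V/∂q_V = 158 - 2q_R - 4q_V = 0 gives the reaction function q_V = (158 - 2q_R)/4.
The leader anticipates this reaction. Substituting into P = 186 - 2Q gives P = 107 - q_R, so π_R = (107 - q_R)q_R - 42q_R.
Maximising: ∂π_R/∂q_R = 65 - 2q_R = 0, giving q_R = 65/2.
Then q_V = (158 - 2·(65/2))/4 = 93/4.

32.50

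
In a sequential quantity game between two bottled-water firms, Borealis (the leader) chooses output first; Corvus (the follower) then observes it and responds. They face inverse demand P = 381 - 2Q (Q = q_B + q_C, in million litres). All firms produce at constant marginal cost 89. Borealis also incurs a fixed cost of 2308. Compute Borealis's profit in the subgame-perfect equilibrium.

3021

Solve by backward induction. Given q_B, the follower Corvus maximises π_C = (381 - 2q_B - 2q_C)q_C - 89q_C.
Setting the follower's marginal profit to zero, 292 - 2q_B - 4q_C = 0, i.e. q_C = (292 - 2q_B)/4.
Borealis substitutes q_C(q_B) into its own profit: π_B = q_B(381 - 2q_B - (292 - 2q_B)/2) - 89q_B = (235 - q_B)q_B - 89q_B.
The leader's first-order condition 146 - 2q_B = 0 yields q_B = 73.
Then q_C = (292 - 2·73)/4 = 73/2.
Price P = 381 - 2·(219/2) = 162.
Borealis's profit: (162 - 89)·73 - 2308 = 3021.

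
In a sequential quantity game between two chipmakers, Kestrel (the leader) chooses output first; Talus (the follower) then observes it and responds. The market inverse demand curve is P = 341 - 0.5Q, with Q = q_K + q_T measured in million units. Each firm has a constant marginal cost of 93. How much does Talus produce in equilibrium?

124

Solve by backward induction. Given q_K, the follower Talus maximises π_T = (341 - (1/2)q_K - (1/2)q_T)q_T - 93q_T.
Setting the follower's marginal profit to zero, 248 - (1/2)q_K - q_T = 0, i.e. q_T = (248 - (1/2)q_K).
Kestrel substitutes q_T(q_K) into its own profit: π_K = q_K(341 - (1/2)q_K - (248 - (1/2)q_K)/2) - 93q_K = (217 - (1/4)q_K)q_K - 93q_K.
Leader FOC: 124 - (1/2)q_K = 0, so q_K = 248.
Then q_T = (248 - (1/2)·248) = 124.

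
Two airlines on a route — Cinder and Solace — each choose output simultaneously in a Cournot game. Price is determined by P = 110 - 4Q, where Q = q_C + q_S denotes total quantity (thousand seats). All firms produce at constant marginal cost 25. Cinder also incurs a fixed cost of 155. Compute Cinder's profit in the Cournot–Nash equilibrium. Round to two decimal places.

A representative firm's profit is π_i = q_i(110 - 4Q) - 25q_i.
First-order condition (treating rivals' output as given): 85 - 8q_i - 4q_j = 0.
By symmetry each firm produces the same amount; substituting q_j = q_i yields q_i = 85/12.
Price P = 110 - 4·(85/6) = 160/3.
Cinder's profit: (160/3 - 25)·(85/12) - 155 = 1645/36.

45.69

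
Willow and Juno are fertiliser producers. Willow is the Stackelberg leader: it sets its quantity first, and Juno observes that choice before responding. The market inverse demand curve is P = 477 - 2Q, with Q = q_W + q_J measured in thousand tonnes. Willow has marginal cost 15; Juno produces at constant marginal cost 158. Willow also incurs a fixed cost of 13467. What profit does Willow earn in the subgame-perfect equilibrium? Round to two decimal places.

9409.56

The follower Juno best-responds to any q_W: π_J = (477 - 2Q)q_J - 158q_J.
Follower FOC: 319 - 2q_W - 4q_J = 0, so q_J(q_W) = (319 - 2q_W)/4.
Willow substitutes q_J(q_W) into its own profit: π_W = q_W(477 - 2q_W - (319 - 2q_W)/2) - 15q_W = (635/2 - q_W)q_W - 15q_W.
The leader's first-order condition 605/2 - 2q_W = 0 yields q_W = 605/4.
Then q_J = (319 - 2·(605/4))/4 = 33/8.
Price P = 477 - 2·(1243/8) = 665/4.
Willow's profit: (665/4 - 15)·(605/4) - 13467 = 9409.5625.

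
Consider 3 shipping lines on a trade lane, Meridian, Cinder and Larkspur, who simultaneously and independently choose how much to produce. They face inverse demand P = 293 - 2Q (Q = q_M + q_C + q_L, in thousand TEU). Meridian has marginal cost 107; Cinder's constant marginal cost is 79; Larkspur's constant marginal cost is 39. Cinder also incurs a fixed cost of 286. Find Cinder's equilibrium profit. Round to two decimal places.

Meridian's profit: π_M = (293 - 2Q)q_M - (107q_M). Setting ∂π_M/∂q_M = 0: 186 - 4q_M - 2(q_C + q_L) = 0.
Cinder's profit: π_C = (293 - 2Q)q_C - (79q_C). Setting ∂π_C/∂q_C = 0: 214 - 4q_C - 2(q_M + q_L) = 0.
Larkspur's first-order condition: 254 - 4q_L - 2(q_M + q_C) = 0.
Adding the 3 conditions: 654 − 4Q − 4Q = 0, i.e. Q = 327/4.
Back-substituting: q_M = (186 − 327/2)/2 = 45/4, q_C = (214 − 327/2)/2 = 101/4, q_L = (254 − 327/2)/2 = 181/4.
Price P = 293 - 2·(327/4) = 259/2.
Cinder's profit: (259/2 - 79)·(101/4) - 286 = 989.1250.

989.13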